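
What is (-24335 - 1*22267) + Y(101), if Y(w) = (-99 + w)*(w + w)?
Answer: -46198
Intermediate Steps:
Y(w) = 2*w*(-99 + w) (Y(w) = (-99 + w)*(2*w) = 2*w*(-99 + w))
(-24335 - 1*22267) + Y(101) = (-24335 - 1*22267) + 2*101*(-99 + 101) = (-24335 - 22267) + 2*101*2 = -46602 + 404 = -46198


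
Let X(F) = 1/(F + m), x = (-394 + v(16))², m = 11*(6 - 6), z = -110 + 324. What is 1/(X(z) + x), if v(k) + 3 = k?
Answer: 214/31064455 ≈ 6.8889e-6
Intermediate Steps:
v(k) = -3 + k
z = 214
m = 0 (m = 11*0 = 0)
x = 145161 (x = (-394 + (-3 + 16))² = (-394 + 13)² = (-381)² = 145161)
X(F) = 1/F (X(F) = 1/(F + 0) = 1/F)
1/(X(z) + x) = 1/(1/214 + 145161) = 1/(31064455/214) = 214/31064455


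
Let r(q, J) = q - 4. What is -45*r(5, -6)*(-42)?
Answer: 1890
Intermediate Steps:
r(q, J) = -4 + q
-45*r(5, -6)*(-42) = -45*(-4 + 5)*(-42) = -45*1*(-42) = -45*(-42) = 1890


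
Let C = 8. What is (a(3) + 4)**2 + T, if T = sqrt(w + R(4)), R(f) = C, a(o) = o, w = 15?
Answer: 49 + sqrt(23) ≈ 53.796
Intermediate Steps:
R(f) = 8
T = sqrt(23) (T = sqrt(15 + 8) = sqrt(23) ≈ 4.7958)
(a(3) + 4)**2 + T = (3 + 4)**2 + sqrt(23) = 7**2 + sqrt(23) = 49 + sqrt(23)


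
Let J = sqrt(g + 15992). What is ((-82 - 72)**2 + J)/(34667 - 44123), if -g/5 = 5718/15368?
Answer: -5929/2364 - sqrt(236029875593)/36329952 ≈ -2.5214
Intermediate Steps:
g = -14295/7684 (g = -28590/15368 = -5*2859/7684 = -14295/7684 ≈ -1.8604)
J = sqrt(236029875593)/3842 (J = sqrt(-14295/7684 + 15992) = sqrt(122868233/7684) = sqrt(236029875593)/3842 ≈ 126.45)
((-82 - 72)**2 + J)/(34667 - 44123) = ((-82 - 72)**2 + sqrt(236029875593)/3842)/(34667 - 44123) = ((-154)**2 + sqrt(236029875593)/3842)/(-9456) = (23716 + sqrt(236029875593)/3842)*(-1/9456) = -5929/2364 - sqrt(236029875593)/36329952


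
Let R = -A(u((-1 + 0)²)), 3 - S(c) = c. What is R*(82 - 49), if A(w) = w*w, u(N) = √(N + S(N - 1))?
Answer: -132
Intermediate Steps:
S(c) = 3 - c
u(N) = 2 (u(N) = √(N + (3 - (N - 1))) = √(N + (3 - (-1 + N))) = √(N + (3 + (1 - N))) = √(N + (4 - N)) = √4 = 2)
A(w) = w²
R = -4 (R = -1*2² = -1*4 = -4)
R*(82 - 49) = -4*(82 - 49) = -4*33 = -132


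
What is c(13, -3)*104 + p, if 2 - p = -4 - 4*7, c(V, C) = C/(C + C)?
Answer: 86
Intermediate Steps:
c(V, C) = ½ (c(V, C) = C/((2*C)) = C*(1/(2*C)) = ½)
p = 34 (p = 2 - (-4 - 4*7) = 2 - (-4 - 28) = 2 - 1*(-32) = 2 + 32 = 34)
c(13, -3)*104 + p = (½)*104 + 34 = 52 + 34 = 86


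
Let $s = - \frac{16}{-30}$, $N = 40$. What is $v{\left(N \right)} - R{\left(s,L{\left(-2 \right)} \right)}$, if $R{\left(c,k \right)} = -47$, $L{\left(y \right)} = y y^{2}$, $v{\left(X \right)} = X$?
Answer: $87$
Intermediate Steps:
$s = \frac{8}{15}$ ($s = \left(-16\right) \left(- \frac{1}{30}\right) = \frac{8}{15} \approx 0.53333$)
$L{\left(y \right)} = y^{3}$
$v{\left(N \right)} - R{\left(s,L{\left(-2 \right)} \right)} = 40 - -47 = 40 + 47 = 87$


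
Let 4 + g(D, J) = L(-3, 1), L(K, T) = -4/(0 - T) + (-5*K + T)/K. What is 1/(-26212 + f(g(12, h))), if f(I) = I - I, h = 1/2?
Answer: -1/26212 ≈ -3.8150e-5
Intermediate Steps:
h = ½ ≈ 0.50000
L(K, T) = 4/T + (T - 5*K)/K (L(K, T) = -4*(-1/T) + (T - 5*K)/K = -(-4)/T + (T - 5*K)/K = 4/T + (T - 5*K)/K)
g(D, J) = -16/3 (g(D, J) = -4 + (-5 + 4/1 + 1/(-3)) = -4 + (-5 + 4*1 + 1*(-⅓)) = -4 + (-5 + 4 - ⅓) = -4 - 4/3 = -16/3)
f(I) = 0
1/(-26212 + f(g(12, h))) = 1/(-26212 + 0) = 1/(-26212) = -1/26212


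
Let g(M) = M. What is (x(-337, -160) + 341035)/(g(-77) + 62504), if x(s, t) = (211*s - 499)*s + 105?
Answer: 8157454/20809 ≈ 392.02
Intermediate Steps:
x(s, t) = 105 + s*(-499 + 211*s) (x(s, t) = (-499 + 211*s)*s + 105 = s*(-499 + 211*s) + 105 = 105 + s*(-499 + 211*s))
(x(-337, -160) + 341035)/(g(-77) + 62504) = ((105 - 499*(-337) + 211*(-337)²) + 341035)/(-77 + 62504) = ((105 + 168163 + 211*113569) + 341035)/62427 = ((105 + 168163 + 23963059) + 341035)*(1/62427) = (24131327 + 341035)*(1/62427) = 24472362*(1/62427) = 8157454/20809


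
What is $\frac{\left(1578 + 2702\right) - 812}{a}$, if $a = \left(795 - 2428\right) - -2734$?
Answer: $\frac{1156}{367} \approx 3.1499$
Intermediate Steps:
$a = 1101$ ($a = -1633 + 2734 = 1101$)
$\frac{\left(1578 + 2702\right) - 812}{a} = \frac{\left(1578 + 2702\right) - 812}{1101} = \left(4280 - 812\right) \frac{1}{1101} = 3468 \cdot \frac{1}{1101} = \frac{1156}{367}$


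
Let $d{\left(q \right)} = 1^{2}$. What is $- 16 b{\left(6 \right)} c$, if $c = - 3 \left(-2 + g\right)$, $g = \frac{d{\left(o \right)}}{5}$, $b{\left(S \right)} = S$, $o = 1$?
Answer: $- \frac{2592}{5} \approx -518.4$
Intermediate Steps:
$d{\left(q \right)} = 1$
$g = \frac{1}{5}$ ($g = 1 \cdot \frac{1}{5} = \frac{1}{5} \approx 0.2$)
$c = \frac{27}{5}$ ($c = - 3 \left(-2 + \frac{1}{5}\right) = \left(-3\right) \left(- \frac{9}{5}\right) = \frac{27}{5} \approx 5.4$)
$- 16 b{\left(6 \right)} c = \left(-16\right) 6 \cdot \frac{27}{5} = \left(-96\right) \frac{27}{5} = - \frac{2592}{5}$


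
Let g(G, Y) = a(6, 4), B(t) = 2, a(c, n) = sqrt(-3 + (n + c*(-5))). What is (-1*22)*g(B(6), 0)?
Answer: -22*I*sqrt(29) ≈ -118.47*I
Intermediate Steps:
a(c, n) = sqrt(-3 + n - 5*c) (a(c, n) = sqrt(-3 + (n - 5*c)) = sqrt(-3 + n - 5*c))
g(G, Y) = I*sqrt(29) (g(G, Y) = sqrt(-3 + 4 - 5*6) = sqrt(-3 + 4 - 30) = sqrt(-29) = I*sqrt(29))
(-1*22)*g(B(6), 0) = (-1*22)*(I*sqrt(29)) = -22*I*sqrt(29)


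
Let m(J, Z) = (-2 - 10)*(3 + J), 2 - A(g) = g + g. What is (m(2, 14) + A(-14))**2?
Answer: 900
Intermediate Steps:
A(g) = 2 - 2*g (A(g) = 2 - (g + g) = 2 - 2*g)
m(J, Z) = -36 - 12*J (m(J, Z) = -12*(3 + J) = -36 - 12*J)
(m(2, 14) + A(-14))**2 = ((-36 - 12*2) + (2 - 2*(-14)))**2 = ((-36 - 24) + (2 + 28))**2 = (-60 + 30)**2 = (-30)**2 = 900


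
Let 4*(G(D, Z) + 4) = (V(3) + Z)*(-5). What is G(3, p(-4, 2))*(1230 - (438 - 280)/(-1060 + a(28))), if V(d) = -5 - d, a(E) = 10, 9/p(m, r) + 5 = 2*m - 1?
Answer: 82020283/9800 ≈ 8369.4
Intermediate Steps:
p(m, r) = 9/(-6 + 2*m) (p(m, r) = 9/(-5 + (2*m - 1)) = 9/(-5 + (-1 + 2*m)) = 9/(-6 + 2*m))
G(D, Z) = 6 - 5*Z/4 (G(D, Z) = -4 + (((-5 - 1*3) + Z)*(-5))/4 = -4 + (((-5 - 3) + Z)*(-5))/4 = -4 + ((-8 + Z)*(-5))/4 = -4 + (40 - 5*Z)/4 = -4 + (10 - 5*Z/4) = 6 - 5*Z/4)
G(3, p(-4, 2))*(1230 - (438 - 280)/(-1060 + a(28))) = (6 - 45/(8*(-3 - 4)))*(1230 - (438 - 280)/(-1060 + 10)) = (6 - 45/(8*(-7)))*(1230 - 158/(-1050)) = (6 - 45*(-1)/(8*7))*(1230 - 158*(-1)/1050) = (6 - 5/4*(-9/14))*(1230 - 1*(-79/525)) = (6 + 45/56)*(1230 + 79/525) = (381/56)*(645829/525) = 82020283/9800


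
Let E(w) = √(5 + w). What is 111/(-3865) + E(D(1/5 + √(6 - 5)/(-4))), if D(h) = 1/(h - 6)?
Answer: -111/3865 + 3*√65/11 ≈ 2.1701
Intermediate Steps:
D(h) = 1/(-6 + h)
111/(-3865) + E(D(1/5 + √(6 - 5)/(-4))) = 111/(-3865) + √(5 + 1/(-6 + (1/5 + √(6 - 5)/(-4)))) = 111*(-1/3865) + √(5 + 1/(-6 + (1*(⅕) + √1*(-¼)))) = -111/3865 + √(5 + 1/(-6 + (⅕ + 1*(-¼)))) = -111/3865 + √(5 + 1/(-6 + (⅕ - ¼))) = -111/3865 + √(5 + 1/(-6 - 1/20)) = -111/3865 + √(5 + 1/(-121/20)) = -111/3865 + √(5 - 20/121) = -111/3865 + √(585/121) = -111/3865 + 3*√65/11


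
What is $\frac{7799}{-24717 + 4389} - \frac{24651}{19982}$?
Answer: $- \frac{29861143}{18463368} \approx -1.6173$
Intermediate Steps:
$\frac{7799}{-24717 + 4389} - \frac{24651}{19982} = \frac{7799}{-20328} - \frac{24651}{19982} = 7799 \left(- \frac{1}{20328}\right) - \frac{24651}{19982} = - \frac{709}{1848} - \frac{24651}{19982} = - \frac{29861143}{18463368}$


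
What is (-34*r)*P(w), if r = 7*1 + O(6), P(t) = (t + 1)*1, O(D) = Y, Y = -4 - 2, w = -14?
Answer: 442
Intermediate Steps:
Y = -6
O(D) = -6
P(t) = 1 + t (P(t) = (1 + t)*1 = 1 + t)
r = 1 (r = 7*1 - 6 = 7 - 6 = 1)
(-34*r)*P(w) = (-34*1)*(1 - 14) = -34*(-13) = 442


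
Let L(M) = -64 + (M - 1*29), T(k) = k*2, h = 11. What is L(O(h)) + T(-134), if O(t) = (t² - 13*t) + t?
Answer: -372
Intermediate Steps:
T(k) = 2*k
O(t) = t² - 12*t
L(M) = -93 + M (L(M) = -64 + (M - 29) = -64 + (-29 + M) = -93 + M)
L(O(h)) + T(-134) = (-93 + 11*(-12 + 11)) + 2*(-134) = (-93 + 11*(-1)) - 268 = (-93 - 11) - 268 = -104 - 268 = -372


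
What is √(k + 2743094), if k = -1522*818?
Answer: √1498098 ≈ 1224.0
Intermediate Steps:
k = -1244996
√(k + 2743094) = √(-1244996 + 2743094) = √1498098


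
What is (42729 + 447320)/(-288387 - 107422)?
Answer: -490049/395809 ≈ -1.2381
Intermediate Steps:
(42729 + 447320)/(-288387 - 107422) = 490049/(-395809) = 490049*(-1/395809) = -490049/395809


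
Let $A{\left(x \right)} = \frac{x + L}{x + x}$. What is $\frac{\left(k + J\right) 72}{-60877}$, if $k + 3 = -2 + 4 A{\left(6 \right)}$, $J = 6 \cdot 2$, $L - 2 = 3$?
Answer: $- \frac{768}{60877} \approx -0.012616$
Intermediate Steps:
$L = 5$ ($L = 2 + 3 = 5$)
$A{\left(x \right)} = \frac{5 + x}{2 x}$ ($A{\left(x \right)} = \frac{x + 5}{x + x} = \frac{5 + x}{2 x}$)
$J = 12$
$k = - \frac{4}{3}$ ($k = -3 - \left(2 - 4 \frac{5 + 6}{2 \cdot 6}\right) = -3 - \left(2 - 4 \cdot \frac{1}{2} \cdot \frac{1}{6} \cdot 11\right) = -3 + \left(-2 + 4 \cdot \frac{11}{12}\right) = -3 + \left(-2 + \frac{11}{3}\right) = -3 + \frac{5}{3} = - \frac{4}{3} \approx -1.3333$)
$\frac{\left(k + J\right) 72}{-60877} = \frac{\left(- \frac{4}{3} + 12\right) 72}{-60877} = \frac{32}{3} \cdot 72 \left(- \frac{1}{60877}\right) = 768 \left(- \frac{1}{60877}\right) = - \frac{768}{60877}$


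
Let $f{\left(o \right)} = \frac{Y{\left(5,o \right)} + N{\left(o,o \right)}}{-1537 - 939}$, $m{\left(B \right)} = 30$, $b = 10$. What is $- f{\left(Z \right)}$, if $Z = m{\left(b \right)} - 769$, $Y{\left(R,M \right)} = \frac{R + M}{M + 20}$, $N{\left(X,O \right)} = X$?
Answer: $- \frac{530607}{1780244} \approx -0.29805$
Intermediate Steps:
$Y{\left(R,M \right)} = \frac{M + R}{20 + M}$
$Z = -739$ ($Z = 30 - 769 = -739$)
$f{\left(o \right)} = - \frac{o}{2476} - \frac{5 + o}{2476 \left(20 + o\right)}$ ($f{\left(o \right)} = \frac{\frac{o + 5}{20 + o} + o}{-1537 - 939} = \frac{\frac{5 + o}{20 + o} + o}{-2476} = \left(o + \frac{5 + o}{20 + o}\right) \left(- \frac{1}{2476}\right) = - \frac{o}{2476} - \frac{5 + o}{2476 \left(20 + o\right)}$)
$- f{\left(Z \right)} = - \frac{-5 - -739 - - 739 \left(20 - 739\right)}{2476 \left(20 - 739\right)} = - \frac{-5 + 739 - \left(-739\right) \left(-719\right)}{2476 \left(-719\right)} = - \frac{\left(-1\right) \left(-5 + 739 - 531341\right)}{2476 \cdot 719} = - \frac{\left(-1\right) \left(-530607\right)}{2476 \cdot 719} = \left(-1\right) \frac{530607}{1780244} = - \frac{530607}{1780244}$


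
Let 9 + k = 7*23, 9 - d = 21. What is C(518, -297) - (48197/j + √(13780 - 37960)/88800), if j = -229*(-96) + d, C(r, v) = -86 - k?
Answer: -5277533/21972 - I*√6045/44400 ≈ -240.19 - 0.0017511*I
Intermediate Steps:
d = -12 (d = 9 - 1*21 = 9 - 21 = -12)
k = 152 (k = -9 + 7*23 = -9 + 161 = 152)
C(r, v) = -238 (C(r, v) = -86 - 1*152 = -86 - 152 = -238)
j = 21972 (j = -229*(-96) - 12 = 21984 - 12 = 21972)
C(518, -297) - (48197/j + √(13780 - 37960)/88800) = -238 - (48197/21972 + √(13780 - 37960)/88800) = -238 - (48197*(1/21972) + √(-24180)*(1/88800)) = -238 - (48197/21972 + (2*I*√6045)*(1/88800)) = -238 - (48197/21972 + I*√6045/44400) = -238 + (-48197/21972 - I*√6045/44400) = -5277533/21972 - I*√6045/44400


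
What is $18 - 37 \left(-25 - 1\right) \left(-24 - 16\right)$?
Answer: $-38462$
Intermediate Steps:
$18 - 37 \left(-25 - 1\right) \left(-24 - 16\right) = 18 - 37 \left(\left(-26\right) \left(-40\right)\right) = 18 - 38480 = -38462$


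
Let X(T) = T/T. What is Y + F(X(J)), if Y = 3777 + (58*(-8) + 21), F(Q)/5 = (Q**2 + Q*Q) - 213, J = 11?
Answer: 2279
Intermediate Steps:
X(T) = 1
F(Q) = -1065 + 10*Q**2 (F(Q) = 5*((Q**2 + Q*Q) - 213) = 5*((Q**2 + Q**2) - 213) = 5*(2*Q**2 - 213) = 5*(-213 + 2*Q**2) = -1065 + 10*Q**2)
Y = 3334 (Y = 3777 + (-464 + 21) = 3777 - 443 = 3334)
Y + F(X(J)) = 3334 + (-1065 + 10*1**2) = 3334 + (-1065 + 10*1) = 3334 + (-1065 + 10) = 3334 - 1055 = 2279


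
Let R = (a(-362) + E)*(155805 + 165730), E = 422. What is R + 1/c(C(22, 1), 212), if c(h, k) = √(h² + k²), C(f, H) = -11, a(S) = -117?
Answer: 98068175 + √45065/45065 ≈ 9.8068e+7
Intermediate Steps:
R = 98068175 (R = (-117 + 422)*(155805 + 165730) = 305*321535 = 98068175)
R + 1/c(C(22, 1), 212) = 98068175 + 1/(√((-11)² + 212²)) = 98068175 + 1/(√(121 + 44944)) = 98068175 + 1/(√45065) = 98068175 + √45065/45065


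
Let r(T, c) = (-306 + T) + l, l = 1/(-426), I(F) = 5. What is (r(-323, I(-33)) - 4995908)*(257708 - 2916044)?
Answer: 943055667395728/71 ≈ 1.3282e+13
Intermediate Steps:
l = -1/426 ≈ -0.0023474
r(T, c) = -130357/426 + T (r(T, c) = (-306 + T) - 1/426 = -130357/426 + T)
(r(-323, I(-33)) - 4995908)*(257708 - 2916044) = ((-130357/426 - 323) - 4995908)*(257708 - 2916044) = (-267955/426 - 4995908)*(-2658336) = -2128524763/426*(-2658336) = 943055667395728/71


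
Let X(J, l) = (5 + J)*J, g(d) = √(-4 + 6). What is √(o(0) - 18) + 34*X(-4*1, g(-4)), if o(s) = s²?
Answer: -136 + 3*I*√2 ≈ -136.0 + 4.2426*I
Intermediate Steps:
g(d) = √2
X(J, l) = J*(5 + J)
√(o(0) - 18) + 34*X(-4*1, g(-4)) = √(0² - 18) + 34*((-4*1)*(5 - 4*1)) = √(0 - 18) + 34*(-4*(5 - 4)) = √(-18) + 34*(-4*1) = 3*I*√2 + 34*(-4) = 3*I*√2 - 136 = -136 + 3*I*√2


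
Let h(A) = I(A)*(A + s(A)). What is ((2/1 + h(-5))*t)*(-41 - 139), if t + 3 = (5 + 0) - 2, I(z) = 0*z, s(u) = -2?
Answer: 0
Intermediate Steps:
I(z) = 0
h(A) = 0 (h(A) = 0*(A - 2) = 0*(-2 + A) = 0)
t = 0 (t = -3 + ((5 + 0) - 2) = -3 + (5 - 2) = -3 + 3 = 0)
((2/1 + h(-5))*t)*(-41 - 139) = ((2/1 + 0)*0)*(-41 - 139) = ((2*1 + 0)*0)*(-180) = ((2 + 0)*0)*(-180) = (2*0)*(-180) = 0*(-180) = 0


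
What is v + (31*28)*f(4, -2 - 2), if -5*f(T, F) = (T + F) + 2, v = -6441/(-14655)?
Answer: -338785/977 ≈ -346.76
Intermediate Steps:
v = 2147/4885 (v = -6441*(-1/14655) = 2147/4885 ≈ 0.43951)
f(T, F) = -⅖ - F/5 - T/5 (f(T, F) = -((T + F) + 2)/5 = -((F + T) + 2)/5 = -(2 + F + T)/5 = -⅖ - F/5 - T/5)
v + (31*28)*f(4, -2 - 2) = 2147/4885 + (31*28)*(-⅖ - (-2 - 2)/5 - ⅕*4) = 2147/4885 + 868*(-⅖ - ⅕*(-4) - ⅘) = 2147/4885 + 868*(-⅖ + ⅘ - ⅘) = 2147/4885 + 868*(-⅖) = 2147/4885 - 1736/5 = -338785/977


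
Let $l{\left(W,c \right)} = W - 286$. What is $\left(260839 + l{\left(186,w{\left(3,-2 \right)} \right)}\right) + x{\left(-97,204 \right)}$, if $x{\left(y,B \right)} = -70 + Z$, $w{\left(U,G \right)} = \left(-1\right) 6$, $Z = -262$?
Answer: $260407$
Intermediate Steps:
$w{\left(U,G \right)} = -6$
$x{\left(y,B \right)} = -332$ ($x{\left(y,B \right)} = -70 - 262 = -332$)
$l{\left(W,c \right)} = -286 + W$
$\left(260839 + l{\left(186,w{\left(3,-2 \right)} \right)}\right) + x{\left(-97,204 \right)} = \left(260839 + \left(-286 + 186\right)\right) - 332 = \left(260839 - 100\right) - 332 = 260739 - 332 = 260407$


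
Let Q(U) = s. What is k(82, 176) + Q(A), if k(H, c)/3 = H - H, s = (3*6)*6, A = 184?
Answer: 108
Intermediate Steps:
s = 108 (s = 18*6 = 108)
k(H, c) = 0 (k(H, c) = 3*(H - H) = 3*0 = 0)
Q(U) = 108
k(82, 176) + Q(A) = 0 + 108 = 108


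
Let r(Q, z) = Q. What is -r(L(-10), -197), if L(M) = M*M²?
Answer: 1000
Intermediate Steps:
L(M) = M³
-r(L(-10), -197) = -1*(-10)³ = -1*(-1000) = 1000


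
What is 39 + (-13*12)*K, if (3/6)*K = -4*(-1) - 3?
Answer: -273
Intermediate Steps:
K = 2 (K = 2*(-4*(-1) - 3) = 2*(4 - 3) = 2*1 = 2)
39 + (-13*12)*K = 39 - 13*12*2 = 39 - 156*2 = 39 - 312 = -273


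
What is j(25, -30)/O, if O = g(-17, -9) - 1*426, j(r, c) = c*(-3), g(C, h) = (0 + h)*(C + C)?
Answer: -3/4 ≈ -0.75000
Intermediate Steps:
g(C, h) = 2*C*h (g(C, h) = h*(2*C) = 2*C*h)
j(r, c) = -3*c
O = -120 (O = 2*(-17)*(-9) - 1*426 = 306 - 426 = -120)
j(25, -30)/O = -3*(-30)/(-120) = 90*(-1/120) = -3/4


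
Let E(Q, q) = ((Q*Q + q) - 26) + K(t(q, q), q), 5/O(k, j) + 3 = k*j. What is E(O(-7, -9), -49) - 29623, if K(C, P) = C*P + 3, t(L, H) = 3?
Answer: -4297247/144 ≈ -29842.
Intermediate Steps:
O(k, j) = 5/(-3 + j*k) (O(k, j) = 5/(-3 + k*j) = 5/(-3 + j*k))
K(C, P) = 3 + C*P
E(Q, q) = -23 + Q² + 4*q (E(Q, q) = ((Q*Q + q) - 26) + (3 + 3*q) = ((Q² + q) - 26) + (3 + 3*q) = ((q + Q²) - 26) + (3 + 3*q) = (-26 + q + Q²) + (3 + 3*q) = -23 + Q² + 4*q)
E(O(-7, -9), -49) - 29623 = (-23 + (5/(-3 - 9*(-7)))² + 4*(-49)) - 29623 = (-23 + (5/(-3 + 63))² - 196) - 29623 = (-23 + (5/60)² - 196) - 29623 = (-23 + (5*(1/60))² - 196) - 29623 = (-23 + (1/12)² - 196) - 29623 = (-23 + 1/144 - 196) - 29623 = -31535/144 - 29623 = -4297247/144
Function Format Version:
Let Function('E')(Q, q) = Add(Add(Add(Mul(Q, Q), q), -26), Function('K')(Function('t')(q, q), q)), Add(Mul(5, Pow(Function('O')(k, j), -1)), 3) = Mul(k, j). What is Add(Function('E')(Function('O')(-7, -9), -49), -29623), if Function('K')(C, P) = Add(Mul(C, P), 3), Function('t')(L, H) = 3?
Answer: Rational(-4297247, 144) ≈ -29842.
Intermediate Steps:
Function('O')(k, j) = Mul(5, Pow(Add(-3, Mul(j, k)), -1)) (Function('O')(k, j) = Mul(5, Pow(Add(-3, Mul(k, j)), -1)) = Mul(5, Pow(Add(-3, Mul(j, k)), -1)))
Function('K')(C, P) = Add(3, Mul(C, P))
Function('E')(Q, q) = Add(-23, Pow(Q, 2), Mul(4, q)) (Function('E')(Q, q) = Add(Add(Add(Mul(Q, Q), q), -26), Add(3, Mul(3, q))) = Add(Add(Add(Pow(Q, 2), q), -26), Add(3, Mul(3, q))) = Add(Add(Add(q, Pow(Q, 2)), -26), Add(3, Mul(3, q))) = Add(Add(-26, q, Pow(Q, 2)), Add(3, Mul(3, q))) = Add(-23, Pow(Q, 2), Mul(4, q)))
Add(Function('E')(Function('O')(-7, -9), -49), -29623) = Add(Add(-23, Pow(Mul(5, Pow(Add(-3, Mul(-9, -7)), -1)), 2), Mul(4, -49)), -29623) = Add(Add(-23, Pow(Mul(5, Pow(Add(-3, 63), -1)), 2), -196), -29623) = Add(Add(-23, Pow(Mul(5, Pow(60, -1)), 2), -196), -29623) = Add(Add(-23, Pow(Mul(5, Rational(1, 60)), 2), -196), -29623) = Add(Add(-23, Pow(Rational(1, 12), 2), -196), -29623) = Add(Add(-23, Rational(1, 144), -196), -29623) = Add(Rational(-31535, 144), -29623) = Rational(-4297247, 144)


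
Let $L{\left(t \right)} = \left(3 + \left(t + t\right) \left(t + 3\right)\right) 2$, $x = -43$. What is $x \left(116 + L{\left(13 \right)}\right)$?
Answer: $-41022$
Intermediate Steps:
$L{\left(t \right)} = 6 + 4 t \left(3 + t\right)$ ($L{\left(t \right)} = \left(3 + 2 t \left(3 + t\right)\right) 2 = 6 + 4 t \left(3 + t\right)$)
$x \left(116 + L{\left(13 \right)}\right) = - 43 \left(116 + \left(6 + 4 \cdot 13^{2} + 12 \cdot 13\right)\right) = - 43 \left(116 + \left(6 + 4 \cdot 169 + 156\right)\right) = - 43 \left(116 + \left(6 + 676 + 156\right)\right) = - 43 \left(116 + 838\right) = \left(-43\right) 954 = -41022$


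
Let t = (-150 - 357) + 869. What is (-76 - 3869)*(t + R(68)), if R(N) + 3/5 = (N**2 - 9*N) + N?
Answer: -17521323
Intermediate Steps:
t = 362 (t = -507 + 869 = 362)
R(N) = -3/5 + N**2 - 8*N (R(N) = -3/5 + ((N**2 - 9*N) + N) = -3/5 + (N**2 - 8*N) = -3/5 + N**2 - 8*N)
(-76 - 3869)*(t + R(68)) = (-76 - 3869)*(362 + (-3/5 + 68**2 - 8*68)) = -3945*(362 + (-3/5 + 4624 - 544)) = -3945*(362 + 20397/5) = -3945*22207/5 = -17521323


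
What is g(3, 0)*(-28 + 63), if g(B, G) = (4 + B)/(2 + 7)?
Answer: 245/9 ≈ 27.222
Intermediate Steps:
g(B, G) = 4/9 + B/9 (g(B, G) = (4 + B)/9 = (4 + B)*(⅑) = 4/9 + B/9)
g(3, 0)*(-28 + 63) = (4/9 + (⅑)*3)*(-28 + 63) = (4/9 + ⅓)*35 = (7/9)*35 = 245/9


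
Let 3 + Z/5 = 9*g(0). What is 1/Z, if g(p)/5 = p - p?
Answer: -1/15 ≈ -0.066667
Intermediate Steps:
g(p) = 0 (g(p) = 5*(p - p) = 5*0 = 0)
Z = -15 (Z = -15 + 5*(9*0) = -15 + 5*0 = -15 + 0 = -15)
1/Z = 1/(-15) = -1/15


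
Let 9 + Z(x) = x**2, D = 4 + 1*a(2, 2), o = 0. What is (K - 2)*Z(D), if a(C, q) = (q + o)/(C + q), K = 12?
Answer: 225/2 ≈ 112.50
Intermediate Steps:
a(C, q) = q/(C + q) (a(C, q) = (q + 0)/(C + q) = q/(C + q))
D = 9/2 (D = 4 + 1*(2/(2 + 2)) = 4 + 1*(2/4) = 4 + 1*(2*(1/4)) = 4 + 1*(1/2) = 4 + 1/2 = 9/2 ≈ 4.5000)
Z(x) = -9 + x**2
(K - 2)*Z(D) = (12 - 2)*(-9 + (9/2)**2) = 10*(-9 + 81/4) = 10*(45/4) = 225/2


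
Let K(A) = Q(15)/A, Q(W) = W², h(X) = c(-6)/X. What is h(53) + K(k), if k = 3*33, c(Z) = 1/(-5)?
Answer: 6614/2915 ≈ 2.2690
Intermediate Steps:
c(Z) = -⅕
k = 99
h(X) = -1/(5*X)
K(A) = 225/A (K(A) = 15²/A = 225/A)
h(53) + K(k) = -⅕/53 + 225/99 = -⅕*1/53 + 225*(1/99) = -1/265 + 25/11 = 6614/2915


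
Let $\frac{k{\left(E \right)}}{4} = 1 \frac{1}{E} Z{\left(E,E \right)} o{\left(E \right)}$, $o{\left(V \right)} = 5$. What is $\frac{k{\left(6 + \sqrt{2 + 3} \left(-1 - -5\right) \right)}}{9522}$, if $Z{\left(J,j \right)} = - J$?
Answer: $- \frac{10}{4761} \approx -0.0021004$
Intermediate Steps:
$k{\left(E \right)} = -20$ ($k{\left(E \right)} = 4 \cdot 1 \frac{1}{E} \left(- E\right) 5 = 4 \frac{\left(-1\right) E}{E} 5 = 4 \left(\left(-1\right) 5\right) = 4 \left(-5\right) = -20$)
$\frac{k{\left(6 + \sqrt{2 + 3} \left(-1 - -5\right) \right)}}{9522} = - \frac{20}{9522} = \left(-20\right) \frac{1}{9522} = - \frac{10}{4761}$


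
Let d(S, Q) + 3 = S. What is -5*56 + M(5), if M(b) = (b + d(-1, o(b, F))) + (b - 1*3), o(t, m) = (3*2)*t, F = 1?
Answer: -277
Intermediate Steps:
o(t, m) = 6*t
d(S, Q) = -3 + S
M(b) = -7 + 2*b (M(b) = (b + (-3 - 1)) + (b - 1*3) = (b - 4) + (b - 3) = (-4 + b) + (-3 + b) = -7 + 2*b)
-5*56 + M(5) = -5*56 + (-7 + 2*5) = -280 + (-7 + 10) = -280 + 3 = -277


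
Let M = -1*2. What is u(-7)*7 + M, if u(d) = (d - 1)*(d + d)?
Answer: 782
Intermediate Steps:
M = -2
u(d) = 2*d*(-1 + d) (u(d) = (-1 + d)*(2*d) = 2*d*(-1 + d))
u(-7)*7 + M = (2*(-7)*(-1 - 7))*7 - 2 = (2*(-7)*(-8))*7 - 2 = 112*7 - 2 = 784 - 2 = 782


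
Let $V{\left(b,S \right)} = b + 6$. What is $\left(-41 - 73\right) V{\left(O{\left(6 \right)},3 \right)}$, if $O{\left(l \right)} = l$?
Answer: $-1368$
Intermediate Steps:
$V{\left(b,S \right)} = 6 + b$
$\left(-41 - 73\right) V{\left(O{\left(6 \right)},3 \right)} = \left(-41 - 73\right) \left(6 + 6\right) = \left(-114\right) 12 = -1368$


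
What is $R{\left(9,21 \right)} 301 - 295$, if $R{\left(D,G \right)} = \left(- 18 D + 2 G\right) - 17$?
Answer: $-41532$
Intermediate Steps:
$R{\left(D,G \right)} = -17 - 18 D + 2 G$
$R{\left(9,21 \right)} 301 - 295 = \left(-17 - 162 + 2 \cdot 21\right) 301 - 295 = \left(-17 - 162 + 42\right) 301 - 295 = \left(-137\right) 301 - 295 = -41237 - 295 = -41532$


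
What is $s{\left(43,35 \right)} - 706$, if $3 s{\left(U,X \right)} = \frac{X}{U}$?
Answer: $- \frac{91039}{129} \approx -705.73$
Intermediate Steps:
$s{\left(U,X \right)} = \frac{X}{3 U}$ ($s{\left(U,X \right)} = \frac{X \frac{1}{U}}{3} = \frac{X}{3 U}$)
$s{\left(43,35 \right)} - 706 = \frac{1}{3} \cdot 35 \cdot \frac{1}{43} - 706 = \frac{35}{129} - 706 = - \frac{91039}{129}$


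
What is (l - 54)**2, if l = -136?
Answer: 36100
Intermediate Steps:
(l - 54)**2 = (-136 - 54)**2 = (-190)**2 = 36100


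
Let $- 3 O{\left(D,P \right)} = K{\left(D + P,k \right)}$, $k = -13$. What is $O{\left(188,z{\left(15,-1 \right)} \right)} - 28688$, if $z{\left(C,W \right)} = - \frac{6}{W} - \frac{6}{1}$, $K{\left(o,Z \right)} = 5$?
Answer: $- \frac{86069}{3} \approx -28690.0$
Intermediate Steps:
$z{\left(C,W \right)} = -6 - \frac{6}{W}$ ($z{\left(C,W \right)} = - \frac{6}{W} - 6 = -6 - \frac{6}{W}$)
$O{\left(D,P \right)} = - \frac{5}{3}$ ($O{\left(D,P \right)} = \left(- \frac{1}{3}\right) 5 = - \frac{5}{3}$)
$O{\left(188,z{\left(15,-1 \right)} \right)} - 28688 = - \frac{5}{3} - 28688 = - \frac{86069}{3}$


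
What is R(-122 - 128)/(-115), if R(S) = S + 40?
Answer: 42/23 ≈ 1.8261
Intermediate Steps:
R(S) = 40 + S
R(-122 - 128)/(-115) = (40 + (-122 - 128))/(-115) = (40 - 250)*(-1/115) = -210*(-1/115) = 42/23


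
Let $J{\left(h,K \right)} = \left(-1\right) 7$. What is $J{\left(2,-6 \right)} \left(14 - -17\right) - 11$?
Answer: $-228$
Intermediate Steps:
$J{\left(h,K \right)} = -7$
$J{\left(2,-6 \right)} \left(14 - -17\right) - 11 = - 7 \left(14 - -17\right) - 11 = - 7 \left(14 + 17\right) - 11 = \left(-7\right) 31 - 11 = -217 - 11 = -228$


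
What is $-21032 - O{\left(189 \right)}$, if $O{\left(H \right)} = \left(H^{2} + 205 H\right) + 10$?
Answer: $-95508$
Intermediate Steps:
$O{\left(H \right)} = 10 + H^{2} + 205 H$
$-21032 - O{\left(189 \right)} = -21032 - \left(10 + 189^{2} + 205 \cdot 189\right) = -21032 - \left(10 + 35721 + 38745\right) = -21032 - 74476 = -95508$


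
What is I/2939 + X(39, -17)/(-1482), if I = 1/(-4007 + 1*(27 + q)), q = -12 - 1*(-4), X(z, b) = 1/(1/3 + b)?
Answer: 731002/18093880025 ≈ 4.0400e-5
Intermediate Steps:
X(z, b) = 1/(1/3 + b)
q = -8 (q = -12 + 4 = -8)
I = -1/3988 (I = 1/(-4007 + 1*(27 - 8)) = 1/(-4007 + 1*19) = 1/(-4007 + 19) = 1/(-3988) = -1/3988 ≈ -0.00025075)
I/2939 + X(39, -17)/(-1482) = -1/3988/2939 + (3/(1 + 3*(-17)))/(-1482) = -1/3988*1/2939 + (3/(1 - 51))*(-1/1482) = -1/11720732 + (3/(-50))*(-1/1482) = -1/11720732 + (3*(-1/50))*(-1/1482) = -1/11720732 - 3/50*(-1/1482) = -1/11720732 + 1/24700 = 731002/18093880025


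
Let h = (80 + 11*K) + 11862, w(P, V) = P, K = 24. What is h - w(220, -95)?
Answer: 11986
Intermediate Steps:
h = 12206 (h = (80 + 11*24) + 11862 = (80 + 264) + 11862 = 344 + 11862 = 12206)
h - w(220, -95) = 12206 - 1*220 = 12206 - 220 = 11986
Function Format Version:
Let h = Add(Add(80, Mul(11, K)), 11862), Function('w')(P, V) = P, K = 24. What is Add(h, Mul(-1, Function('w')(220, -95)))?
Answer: 11986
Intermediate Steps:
h = 12206 (h = Add(Add(80, Mul(11, 24)), 11862) = Add(Add(80, 264), 11862) = Add(344, 11862) = 12206)
Add(h, Mul(-1, Function('w')(220, -95))) = Add(12206, Mul(-1, 220)) = Add(12206, -220) = 11986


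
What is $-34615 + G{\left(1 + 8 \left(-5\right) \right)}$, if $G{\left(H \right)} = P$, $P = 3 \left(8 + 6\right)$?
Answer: $-34573$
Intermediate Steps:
$P = 42$ ($P = 3 \cdot 14 = 42$)
$G{\left(H \right)} = 42$
$-34615 + G{\left(1 + 8 \left(-5\right) \right)} = -34615 + 42 = -34573$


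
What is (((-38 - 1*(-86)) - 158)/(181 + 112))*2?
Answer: -220/293 ≈ -0.75085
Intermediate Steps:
(((-38 - 1*(-86)) - 158)/(181 + 112))*2 = (((-38 + 86) - 158)/293)*2 = ((48 - 158)*(1/293))*2 = -110*1/293*2 = -110/293*2 = -220/293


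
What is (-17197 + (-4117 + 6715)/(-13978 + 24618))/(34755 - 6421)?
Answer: -91486741/150736880 ≈ -0.60693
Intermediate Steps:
(-17197 + (-4117 + 6715)/(-13978 + 24618))/(34755 - 6421) = (-17197 + 2598/10640)/28334 = (-17197 + 2598*(1/10640))*(1/28334) = (-17197 + 1299/5320)*(1/28334) = -91486741/5320*1/28334 = -91486741/150736880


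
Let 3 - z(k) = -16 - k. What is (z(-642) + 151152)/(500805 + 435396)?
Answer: 1381/8589 ≈ 0.16079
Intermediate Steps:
z(k) = 19 + k (z(k) = 3 - (-16 - k) = 3 + (16 + k) = 19 + k)
(z(-642) + 151152)/(500805 + 435396) = ((19 - 642) + 151152)/(500805 + 435396) = (-623 + 151152)/936201 = 150529*(1/936201) = 1381/8589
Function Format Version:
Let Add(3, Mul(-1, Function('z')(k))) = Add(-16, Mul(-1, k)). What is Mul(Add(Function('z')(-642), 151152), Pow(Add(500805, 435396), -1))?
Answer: Rational(1381, 8589) ≈ 0.16079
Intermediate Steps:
Function('z')(k) = Add(19, k) (Function('z')(k) = Add(3, Mul(-1, Add(-16, Mul(-1, k)))) = Add(3, Add(16, k)) = Add(19, k))
Mul(Add(Function('z')(-642), 151152), Pow(Add(500805, 435396), -1)) = Mul(Add(Add(19, -642), 151152), Pow(Add(500805, 435396), -1)) = Mul(Add(-623, 151152), Pow(936201, -1)) = Mul(150529, Rational(1, 936201)) = Rational(1381, 8589)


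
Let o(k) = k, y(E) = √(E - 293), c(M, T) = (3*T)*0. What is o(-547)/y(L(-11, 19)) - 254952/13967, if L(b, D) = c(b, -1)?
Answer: -254952/13967 + 547*I*√293/293 ≈ -18.254 + 31.956*I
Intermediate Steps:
c(M, T) = 0
L(b, D) = 0
y(E) = √(-293 + E)
o(-547)/y(L(-11, 19)) - 254952/13967 = -547/√(-293 + 0) - 254952/13967 = -547*(-I*√293/293) - 254952*1/13967 = -547*(-I*√293/293) - 254952/13967 = -(-547)*I*√293/293 - 254952/13967 = 547*I*√293/293 - 254952/13967 = -254952/13967 + 547*I*√293/293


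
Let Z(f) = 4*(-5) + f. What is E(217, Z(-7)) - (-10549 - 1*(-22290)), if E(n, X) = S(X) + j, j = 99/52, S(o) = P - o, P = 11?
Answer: -608457/52 ≈ -11701.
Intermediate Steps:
S(o) = 11 - o
Z(f) = -20 + f
j = 99/52 (j = 99*(1/52) = 99/52 ≈ 1.9038)
E(n, X) = 671/52 - X (E(n, X) = (11 - X) + 99/52 = 671/52 - X)
E(217, Z(-7)) - (-10549 - 1*(-22290)) = (671/52 - (-20 - 7)) - (-10549 - 1*(-22290)) = (671/52 - 1*(-27)) - (-10549 + 22290) = (671/52 + 27) - 1*11741 = 2075/52 - 11741 = -608457/52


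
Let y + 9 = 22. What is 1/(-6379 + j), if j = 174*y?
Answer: -1/4117 ≈ -0.00024290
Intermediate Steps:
y = 13 (y = -9 + 22 = 13)
j = 2262 (j = 174*13 = 2262)
1/(-6379 + j) = 1/(-6379 + 2262) = 1/(-4117) = -1/4117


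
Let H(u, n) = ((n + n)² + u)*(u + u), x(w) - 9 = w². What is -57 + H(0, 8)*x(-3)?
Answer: -57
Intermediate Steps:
x(w) = 9 + w²
H(u, n) = 2*u*(u + 4*n²) (H(u, n) = ((2*n)² + u)*(2*u) = (4*n² + u)*(2*u) = (u + 4*n²)*(2*u) = 2*u*(u + 4*n²))
-57 + H(0, 8)*x(-3) = -57 + (2*0*(0 + 4*8²))*(9 + (-3)²) = -57 + (2*0*(0 + 4*64))*(9 + 9) = -57 + (2*0*(0 + 256))*18 = -57 + (2*0*256)*18 = -57 + 0*18 = -57 + 0 = -57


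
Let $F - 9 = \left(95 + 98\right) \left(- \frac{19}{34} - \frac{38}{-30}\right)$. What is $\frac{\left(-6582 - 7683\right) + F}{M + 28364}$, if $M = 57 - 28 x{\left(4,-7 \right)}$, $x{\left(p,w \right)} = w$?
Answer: $- \frac{7200887}{14594670} \approx -0.49339$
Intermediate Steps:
$M = 253$ ($M = 57 - -196 = 57 + 196 = 253$)
$F = \frac{74263}{510}$ ($F = 9 + \left(95 + 98\right) \left(- \frac{19}{34} - \frac{38}{-30}\right) = 9 + 193 \left(\left(-19\right) \frac{1}{34} - - \frac{19}{15}\right) = 9 + 193 \left(- \frac{19}{34} + \frac{19}{15}\right) = 9 + 193 \cdot \frac{361}{510} = 9 + \frac{69673}{510} = \frac{74263}{510} \approx 145.61$)
$\frac{\left(-6582 - 7683\right) + F}{M + 28364} = \frac{\left(-6582 - 7683\right) + \frac{74263}{510}}{253 + 28364} = \frac{-14265 + \frac{74263}{510}}{28617} = \left(- \frac{7200887}{510}\right) \frac{1}{28617} = - \frac{7200887}{14594670}$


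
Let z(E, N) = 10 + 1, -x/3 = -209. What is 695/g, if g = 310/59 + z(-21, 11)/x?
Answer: 2337285/17729 ≈ 131.83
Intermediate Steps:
x = 627 (x = -3*(-209) = 627)
z(E, N) = 11
g = 17729/3363 (g = 310/59 + 11/627 = 310*(1/59) + 11*(1/627) = 310/59 + 1/57 = 17729/3363 ≈ 5.2718)
695/g = 695/(17729/3363) = 695*(3363/17729) = 2337285/17729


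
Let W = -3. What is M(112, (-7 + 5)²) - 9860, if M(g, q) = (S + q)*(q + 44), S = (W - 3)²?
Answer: -7940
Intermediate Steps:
S = 36 (S = (-3 - 3)² = (-6)² = 36)
M(g, q) = (36 + q)*(44 + q) (M(g, q) = (36 + q)*(q + 44) = (36 + q)*(44 + q))
M(112, (-7 + 5)²) - 9860 = (1584 + ((-7 + 5)²)² + 80*(-7 + 5)²) - 9860 = (1584 + ((-2)²)² + 80*(-2)²) - 9860 = (1584 + 4² + 80*4) - 9860 = (1584 + 16 + 320) - 9860 = 1920 - 9860 = -7940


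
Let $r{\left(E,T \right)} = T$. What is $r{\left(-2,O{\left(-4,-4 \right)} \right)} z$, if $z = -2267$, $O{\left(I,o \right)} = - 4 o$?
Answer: $-36272$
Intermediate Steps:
$r{\left(-2,O{\left(-4,-4 \right)} \right)} z = \left(-4\right) \left(-4\right) \left(-2267\right) = 16 \left(-2267\right) = -36272$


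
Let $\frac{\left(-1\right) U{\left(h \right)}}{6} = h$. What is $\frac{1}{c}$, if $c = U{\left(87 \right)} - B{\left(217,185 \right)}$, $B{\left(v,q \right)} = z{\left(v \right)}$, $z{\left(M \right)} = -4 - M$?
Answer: $- \frac{1}{301} \approx -0.0033223$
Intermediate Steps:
$U{\left(h \right)} = - 6 h$
$B{\left(v,q \right)} = -4 - v$
$c = -301$ ($c = \left(-6\right) 87 - \left(-4 - 217\right) = -522 - \left(-4 - 217\right) = -522 - -221 = -522 + 221 = -301$)
$\frac{1}{c} = \frac{1}{-301} = - \frac{1}{301}$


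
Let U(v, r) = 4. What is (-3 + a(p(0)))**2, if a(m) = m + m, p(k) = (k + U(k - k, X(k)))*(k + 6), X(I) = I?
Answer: 2025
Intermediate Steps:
p(k) = (4 + k)*(6 + k) (p(k) = (k + 4)*(k + 6) = (4 + k)*(6 + k))
a(m) = 2*m
(-3 + a(p(0)))**2 = (-3 + 2*(24 + 0**2 + 10*0))**2 = (-3 + 2*(24 + 0 + 0))**2 = (-3 + 2*24)**2 = (-3 + 48)**2 = 45**2 = 2025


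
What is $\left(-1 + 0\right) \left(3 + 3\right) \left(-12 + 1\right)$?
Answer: $66$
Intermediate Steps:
$\left(-1 + 0\right) \left(3 + 3\right) \left(-12 + 1\right) = \left(-1\right) 6 \left(-11\right) = \left(-6\right) \left(-11\right) = 66$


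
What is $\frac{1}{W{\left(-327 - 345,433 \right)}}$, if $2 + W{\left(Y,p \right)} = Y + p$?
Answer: $- \frac{1}{241} \approx -0.0041494$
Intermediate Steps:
$W{\left(Y,p \right)} = -2 + Y + p$ ($W{\left(Y,p \right)} = -2 + \left(Y + p\right) = -2 + Y + p$)
$\frac{1}{W{\left(-327 - 345,433 \right)}} = \frac{1}{-2 - 672 + 433} = \frac{1}{-241} = - \frac{1}{241}$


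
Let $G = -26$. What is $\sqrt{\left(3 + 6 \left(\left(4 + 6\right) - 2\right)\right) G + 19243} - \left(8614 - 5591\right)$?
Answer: $-3023 + \sqrt{17917} \approx -2889.1$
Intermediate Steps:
$\sqrt{\left(3 + 6 \left(\left(4 + 6\right) - 2\right)\right) G + 19243} - \left(8614 - 5591\right) = \sqrt{\left(3 + 6 \left(\left(4 + 6\right) - 2\right)\right) \left(-26\right) + 19243} - \left(8614 - 5591\right) = \sqrt{\left(3 + 6 \left(10 - 2\right)\right) \left(-26\right) + 19243} - \left(8614 - 5591\right) = \sqrt{\left(3 + 6 \cdot 8\right) \left(-26\right) + 19243} - 3023 = \sqrt{\left(3 + 48\right) \left(-26\right) + 19243} - 3023 = \sqrt{51 \left(-26\right) + 19243} - 3023 = \sqrt{-1326 + 19243} - 3023 = \sqrt{17917} - 3023 = -3023 + \sqrt{17917}$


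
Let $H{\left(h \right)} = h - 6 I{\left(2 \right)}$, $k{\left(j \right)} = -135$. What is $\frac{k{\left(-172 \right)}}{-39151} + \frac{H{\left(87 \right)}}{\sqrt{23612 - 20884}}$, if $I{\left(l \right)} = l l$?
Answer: $\frac{135}{39151} + \frac{63 \sqrt{682}}{1364} \approx 1.2096$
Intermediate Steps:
$I{\left(l \right)} = l^{2}$
$H{\left(h \right)} = -24 + h$ ($H{\left(h \right)} = h - 6 \cdot 2^{2} = h - 24 = -24 + h$)
$\frac{k{\left(-172 \right)}}{-39151} + \frac{H{\left(87 \right)}}{\sqrt{23612 - 20884}} = - \frac{135}{-39151} + \frac{-24 + 87}{\sqrt{23612 - 20884}} = \left(-135\right) \left(- \frac{1}{39151}\right) + \frac{63}{\sqrt{2728}} = \frac{135}{39151} + \frac{63}{2 \sqrt{682}} = \frac{135}{39151} + 63 \frac{\sqrt{682}}{1364} = \frac{135}{39151} + \frac{63 \sqrt{682}}{1364}$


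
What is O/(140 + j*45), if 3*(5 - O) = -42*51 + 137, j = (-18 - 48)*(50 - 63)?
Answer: 202/11625 ≈ 0.017376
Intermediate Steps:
j = 858 (j = -66*(-13) = 858)
O = 2020/3 (O = 5 - (-42*51 + 137)/3 = 5 - (-2142 + 137)/3 = 5 - 1/3*(-2005) = 5 + 2005/3 = 2020/3 ≈ 673.33)
O/(140 + j*45) = 2020/(3*(140 + 858*45)) = 2020/(3*(140 + 38610)) = (2020/3)/38750 = (2020/3)*(1/38750) = 202/11625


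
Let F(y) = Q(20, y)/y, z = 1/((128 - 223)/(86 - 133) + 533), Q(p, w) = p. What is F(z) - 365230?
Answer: -16662890/47 ≈ -3.5453e+5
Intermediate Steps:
z = 47/25146 (z = 1/(-95/(-47) + 533) = 1/(-95*(-1/47) + 533) = 1/(95/47 + 533) = 1/(25146/47) = 47/25146 ≈ 0.0018691)
F(y) = 20/y
F(z) - 365230 = 20/(47/25146) - 365230 = 20*(25146/47) - 365230 = 502920/47 - 365230 = -16662890/47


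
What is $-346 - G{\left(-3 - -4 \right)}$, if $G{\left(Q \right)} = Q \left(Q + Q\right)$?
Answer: $-348$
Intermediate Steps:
$G{\left(Q \right)} = 2 Q^{2}$ ($G{\left(Q \right)} = Q 2 Q = 2 Q^{2}$)
$-346 - G{\left(-3 - -4 \right)} = -346 - 2 \left(-3 - -4\right)^{2} = -346 - 2 \left(-3 + 4\right)^{2} = -346 - 2 \cdot 1^{2} = -346 - 2 \cdot 1 = -346 - 2 = -348$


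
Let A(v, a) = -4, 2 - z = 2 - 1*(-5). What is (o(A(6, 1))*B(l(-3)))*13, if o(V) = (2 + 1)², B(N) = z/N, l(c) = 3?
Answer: -195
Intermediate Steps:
z = -5 (z = 2 - (2 - 1*(-5)) = 2 - (2 + 5) = 2 - 1*7 = 2 - 7 = -5)
B(N) = -5/N
o(V) = 9 (o(V) = 3² = 9)
(o(A(6, 1))*B(l(-3)))*13 = (9*(-5/3))*13 = -15*13 = -195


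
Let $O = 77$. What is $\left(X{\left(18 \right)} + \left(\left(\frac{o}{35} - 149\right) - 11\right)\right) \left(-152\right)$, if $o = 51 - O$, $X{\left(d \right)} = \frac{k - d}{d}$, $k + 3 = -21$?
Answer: $\frac{2602696}{105} \approx 24788.0$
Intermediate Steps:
$k = -24$ ($k = -3 - 21 = -24$)
$X{\left(d \right)} = \frac{-24 - d}{d}$
$o = -26$ ($o = 51 - 77 = -26$)
$\left(X{\left(18 \right)} + \left(\left(\frac{o}{35} - 149\right) - 11\right)\right) \left(-152\right) = \left(\frac{-24 - 18}{18} - \left(160 + \frac{26}{35}\right)\right) \left(-152\right) = \left(\frac{-24 - 18}{18} - \frac{5626}{35}\right) \left(-152\right) = \left(\frac{1}{18} \left(-42\right) - \frac{5626}{35}\right) \left(-152\right) = \left(- \frac{7}{3} - \frac{5626}{35}\right) \left(-152\right) = \left(- \frac{17123}{105}\right) \left(-152\right) = \frac{2602696}{105}$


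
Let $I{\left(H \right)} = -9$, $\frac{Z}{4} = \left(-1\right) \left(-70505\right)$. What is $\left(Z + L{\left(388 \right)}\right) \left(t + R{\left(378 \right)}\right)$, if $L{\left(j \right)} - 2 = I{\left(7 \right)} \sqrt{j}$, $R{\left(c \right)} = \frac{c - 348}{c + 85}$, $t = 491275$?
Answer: $\frac{64148824237810}{463} - \frac{4094286390 \sqrt{97}}{463} \approx 1.3846 \cdot 10^{11}$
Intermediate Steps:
$Z = 282020$ ($Z = 4 \left(\left(-1\right) \left(-70505\right)\right) = 4 \cdot 70505 = 282020$)
$R{\left(c \right)} = \frac{-348 + c}{85 + c}$
$L{\left(j \right)} = 2 - 9 \sqrt{j}$
$\left(Z + L{\left(388 \right)}\right) \left(t + R{\left(378 \right)}\right) = \left(282020 + \left(2 - 9 \sqrt{388}\right)\right) \left(491275 + \frac{-348 + 378}{85 + 378}\right) = \left(282020 + \left(2 - 9 \cdot 2 \sqrt{97}\right)\right) \left(491275 + \frac{1}{463} \cdot 30\right) = \left(282020 + \left(2 - 18 \sqrt{97}\right)\right) \left(491275 + \frac{1}{463} \cdot 30\right) = \left(282022 - 18 \sqrt{97}\right) \left(491275 + \frac{30}{463}\right) = \left(282022 - 18 \sqrt{97}\right) \frac{227460355}{463} = \frac{64148824237810}{463} - \frac{4094286390 \sqrt{97}}{463}$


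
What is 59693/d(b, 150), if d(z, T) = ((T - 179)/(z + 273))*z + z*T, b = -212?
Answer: -3641273/1933652 ≈ -1.8831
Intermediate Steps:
d(z, T) = T*z + z*(-179 + T)/(273 + z) (d(z, T) = ((-179 + T)/(273 + z))*z + T*z = z*(-179 + T)/(273 + z) + T*z = T*z + z*(-179 + T)/(273 + z))
59693/d(b, 150) = 59693/((-212*(-179 + 274*150 + 150*(-212))/(273 - 212))) = 59693/((-212*(-179 + 41100 - 31800)/61)) = 59693/((-212*1/61*9121)) = 59693/(-1933652/61) = 59693*(-61/1933652) = -3641273/1933652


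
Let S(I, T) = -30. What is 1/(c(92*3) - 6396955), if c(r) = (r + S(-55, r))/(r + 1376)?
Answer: -826/5283884707 ≈ -1.5632e-7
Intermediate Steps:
c(r) = (-30 + r)/(1376 + r) (c(r) = (r - 30)/(r + 1376) = (-30 + r)/(1376 + r))
1/(c(92*3) - 6396955) = 1/((-30 + 92*3)/(1376 + 92*3) - 6396955) = 1/((-30 + 276)/(1376 + 276) - 6396955) = 1/(246/1652 - 6396955) = 1/((1/1652)*246 - 6396955) = 1/(123/826 - 6396955) = 1/(-5283884707/826) = -826/5283884707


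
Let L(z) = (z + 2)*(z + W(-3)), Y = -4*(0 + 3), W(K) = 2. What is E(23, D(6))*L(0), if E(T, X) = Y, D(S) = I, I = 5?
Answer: -48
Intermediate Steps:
Y = -12 (Y = -4*3 = -12)
D(S) = 5
E(T, X) = -12
L(z) = (2 + z)² (L(z) = (z + 2)*(z + 2) = (2 + z)*(2 + z) = (2 + z)²)
E(23, D(6))*L(0) = -12*(4 + 0² + 4*0) = -12*(4 + 0 + 0) = -12*4 = -48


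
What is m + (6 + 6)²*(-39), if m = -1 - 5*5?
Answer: -5642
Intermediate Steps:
m = -26 (m = -1 - 25 = -26)
m + (6 + 6)²*(-39) = -26 + (6 + 6)²*(-39) = -26 + 12²*(-39) = -26 + 144*(-39) = -26 - 5616 = -5642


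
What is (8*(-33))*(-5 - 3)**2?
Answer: -16896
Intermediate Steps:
(8*(-33))*(-5 - 3)**2 = -264*(-8)**2 = -264*64 = -16896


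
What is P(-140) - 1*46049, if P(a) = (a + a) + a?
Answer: -46469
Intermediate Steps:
P(a) = 3*a (P(a) = 2*a + a = 3*a)
P(-140) - 1*46049 = 3*(-140) - 1*46049 = -420 - 46049 = -46469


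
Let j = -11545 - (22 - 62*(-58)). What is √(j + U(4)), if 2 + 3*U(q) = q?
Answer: I*√136461/3 ≈ 123.14*I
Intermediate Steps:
U(q) = -⅔ + q/3
j = -15163 (j = -11545 - (22 + 3596) = -11545 - 1*3618 = -11545 - 3618 = -15163)
√(j + U(4)) = √(-15163 + (-⅔ + (⅓)*4)) = √(-15163 + (-⅔ + 4/3)) = √(-15163 + ⅔) = √(-45487/3) = I*√136461/3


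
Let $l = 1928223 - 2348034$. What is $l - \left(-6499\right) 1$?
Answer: $-413312$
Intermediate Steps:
$l = -419811$
$l - \left(-6499\right) 1 = -419811 - \left(-6499\right) 1 = -419811 - -6499 = -419811 + 6499 = -413312$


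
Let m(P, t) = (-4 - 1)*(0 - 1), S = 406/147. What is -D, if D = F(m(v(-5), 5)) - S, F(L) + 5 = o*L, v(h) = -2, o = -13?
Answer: 1528/21 ≈ 72.762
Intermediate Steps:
S = 58/21 (S = 406*(1/147) = 58/21 ≈ 2.7619)
m(P, t) = 5 (m(P, t) = -5*(-1) = 5)
F(L) = -5 - 13*L
D = -1528/21 (D = (-5 - 13*5) - 1*58/21 = (-5 - 65) - 58/21 = -70 - 58/21 = -1528/21 ≈ -72.762)
-D = -1*(-1528/21) = 1528/21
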